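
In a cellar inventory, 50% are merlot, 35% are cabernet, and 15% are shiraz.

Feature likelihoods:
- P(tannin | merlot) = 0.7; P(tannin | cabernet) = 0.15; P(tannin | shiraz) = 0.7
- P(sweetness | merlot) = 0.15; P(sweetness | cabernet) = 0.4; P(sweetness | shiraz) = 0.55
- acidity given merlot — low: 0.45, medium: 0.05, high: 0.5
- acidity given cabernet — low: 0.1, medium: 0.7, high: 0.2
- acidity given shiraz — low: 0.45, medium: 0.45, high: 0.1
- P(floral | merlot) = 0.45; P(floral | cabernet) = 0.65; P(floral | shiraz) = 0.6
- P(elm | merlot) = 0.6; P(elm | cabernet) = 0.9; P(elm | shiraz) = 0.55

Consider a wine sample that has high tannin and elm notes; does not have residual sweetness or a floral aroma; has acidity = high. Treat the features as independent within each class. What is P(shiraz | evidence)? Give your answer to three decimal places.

merlot: 0.5 × 0.7 × (1−0.15) × 0.5 × (1−0.45) × 0.6 = 0.0490875
cabernet: 0.35 × 0.15 × (1−0.4) × 0.2 × (1−0.65) × 0.9 = 0.0019845
shiraz: 0.15 × 0.7 × (1−0.55) × 0.1 × (1−0.6) × 0.55 = 0.0010395
P(shiraz | x) = 0.0010395 / 0.0521115 ≈ 0.020

0.020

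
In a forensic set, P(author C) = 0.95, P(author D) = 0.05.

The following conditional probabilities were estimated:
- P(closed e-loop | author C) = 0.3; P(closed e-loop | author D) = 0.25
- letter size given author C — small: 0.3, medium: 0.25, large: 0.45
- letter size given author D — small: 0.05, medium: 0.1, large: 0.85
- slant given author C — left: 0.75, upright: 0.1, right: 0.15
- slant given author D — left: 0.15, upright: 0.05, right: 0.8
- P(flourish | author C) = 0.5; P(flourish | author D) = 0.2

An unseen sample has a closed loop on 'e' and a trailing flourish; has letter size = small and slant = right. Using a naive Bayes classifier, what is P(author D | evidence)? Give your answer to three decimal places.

author C: 0.95 × 0.3 × 0.3 × 0.15 × 0.5 = 0.0064125
author D: 0.05 × 0.25 × 0.05 × 0.8 × 0.2 = 0.0001
P(author D | x) = 0.0001 / 0.0065125 ≈ 0.015

0.015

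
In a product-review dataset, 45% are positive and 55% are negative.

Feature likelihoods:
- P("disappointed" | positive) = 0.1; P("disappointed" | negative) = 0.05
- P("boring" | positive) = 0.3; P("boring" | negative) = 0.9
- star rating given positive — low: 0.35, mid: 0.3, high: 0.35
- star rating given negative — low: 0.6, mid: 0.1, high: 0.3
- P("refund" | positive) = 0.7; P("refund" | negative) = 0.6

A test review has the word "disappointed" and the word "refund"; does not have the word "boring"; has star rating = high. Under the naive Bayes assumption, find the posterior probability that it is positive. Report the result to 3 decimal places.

0.940

positive: 0.45 × 0.1 × (1−0.3) × 0.35 × 0.7 = 0.0077175
negative: 0.55 × 0.05 × (1−0.9) × 0.3 × 0.6 = 0.000495
P(positive | x) = 0.0077175 / 0.0082125 ≈ 0.940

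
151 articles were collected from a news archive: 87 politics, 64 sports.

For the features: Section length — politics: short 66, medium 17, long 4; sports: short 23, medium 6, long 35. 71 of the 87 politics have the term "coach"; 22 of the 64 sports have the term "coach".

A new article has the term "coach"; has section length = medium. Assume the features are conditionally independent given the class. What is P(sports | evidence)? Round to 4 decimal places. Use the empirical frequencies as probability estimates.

0.1294

politics: (87/151) × (17/87) × (71/87) ≈ 0.0918779
sports: (64/151) × (6/64) × (22/64) ≈ 0.0136589
P(sports | x) = 0.0136589 / 0.1055368 ≈ 0.1294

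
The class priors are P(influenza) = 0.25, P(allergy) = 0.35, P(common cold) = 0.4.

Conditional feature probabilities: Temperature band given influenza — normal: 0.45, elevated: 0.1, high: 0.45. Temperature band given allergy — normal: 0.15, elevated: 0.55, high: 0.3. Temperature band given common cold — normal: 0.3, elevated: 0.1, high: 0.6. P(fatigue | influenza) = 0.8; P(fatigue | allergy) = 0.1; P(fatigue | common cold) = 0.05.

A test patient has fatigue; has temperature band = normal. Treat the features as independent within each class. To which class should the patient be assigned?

influenza

influenza: 0.25 × 0.45 × 0.8 = 0.09
allergy: 0.35 × 0.15 × 0.1 = 0.00525
common cold: 0.4 × 0.3 × 0.05 = 0.006
Highest score → influenza.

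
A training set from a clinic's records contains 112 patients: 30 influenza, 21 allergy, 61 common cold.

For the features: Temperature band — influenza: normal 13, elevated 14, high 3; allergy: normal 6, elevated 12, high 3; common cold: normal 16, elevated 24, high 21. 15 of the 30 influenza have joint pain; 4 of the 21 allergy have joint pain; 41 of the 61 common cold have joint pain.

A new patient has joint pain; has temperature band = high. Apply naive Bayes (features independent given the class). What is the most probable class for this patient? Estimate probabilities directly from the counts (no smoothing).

influenza: (30/112) × (3/30) × (15/30) ≈ 0.0133929
allergy: (21/112) × (3/21) × (4/21) ≈ 0.00510204
common cold: (61/112) × (21/61) × (41/61) ≈ 0.126025
Highest score → common cold.

common cold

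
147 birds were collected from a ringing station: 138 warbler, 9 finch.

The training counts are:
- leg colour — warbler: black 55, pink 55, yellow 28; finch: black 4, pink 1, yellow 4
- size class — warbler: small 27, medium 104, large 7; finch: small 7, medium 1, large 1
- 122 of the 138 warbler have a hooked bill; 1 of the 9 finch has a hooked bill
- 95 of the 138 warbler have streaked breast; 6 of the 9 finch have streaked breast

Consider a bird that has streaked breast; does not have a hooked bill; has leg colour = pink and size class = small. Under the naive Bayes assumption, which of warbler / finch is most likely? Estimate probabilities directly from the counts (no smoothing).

warbler

warbler: (138/147) × (55/138) × (27/138) × (16/138) × (95/138) ≈ 0.00584273
finch: (9/147) × (1/9) × (7/9) × (8/9) × (6/9) ≈ 0.00313541
Highest score → warbler.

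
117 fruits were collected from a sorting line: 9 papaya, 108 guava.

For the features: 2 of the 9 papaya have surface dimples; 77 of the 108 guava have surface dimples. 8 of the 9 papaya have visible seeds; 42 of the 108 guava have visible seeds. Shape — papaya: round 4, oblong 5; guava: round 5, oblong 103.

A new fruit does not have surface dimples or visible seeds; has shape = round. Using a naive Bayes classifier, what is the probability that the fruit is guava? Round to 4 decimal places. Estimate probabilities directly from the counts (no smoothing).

0.7173

papaya: (9/117) × (7/9) × (1/9) × (4/9) ≈ 0.00295452
guava: (108/117) × (31/108) × (66/108) × (5/108) ≈ 0.00749622
P(guava | x) = 0.00749622 / 0.01045074 ≈ 0.7173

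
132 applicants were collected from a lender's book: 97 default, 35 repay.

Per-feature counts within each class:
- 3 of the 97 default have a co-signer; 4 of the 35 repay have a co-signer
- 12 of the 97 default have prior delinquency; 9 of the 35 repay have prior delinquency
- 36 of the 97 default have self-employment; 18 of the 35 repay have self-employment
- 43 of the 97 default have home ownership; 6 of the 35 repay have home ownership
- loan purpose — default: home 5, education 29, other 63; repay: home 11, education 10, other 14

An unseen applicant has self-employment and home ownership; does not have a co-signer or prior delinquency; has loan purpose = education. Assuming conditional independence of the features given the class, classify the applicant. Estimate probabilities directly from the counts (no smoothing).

default

default: (97/132) × (94/97) × (85/97) × (36/97) × (43/97) × (29/97) ≈ 0.0306941
repay: (35/132) × (31/35) × (26/35) × (18/35) × (6/35) × (10/35) ≈ 0.00439453
Highest score → default.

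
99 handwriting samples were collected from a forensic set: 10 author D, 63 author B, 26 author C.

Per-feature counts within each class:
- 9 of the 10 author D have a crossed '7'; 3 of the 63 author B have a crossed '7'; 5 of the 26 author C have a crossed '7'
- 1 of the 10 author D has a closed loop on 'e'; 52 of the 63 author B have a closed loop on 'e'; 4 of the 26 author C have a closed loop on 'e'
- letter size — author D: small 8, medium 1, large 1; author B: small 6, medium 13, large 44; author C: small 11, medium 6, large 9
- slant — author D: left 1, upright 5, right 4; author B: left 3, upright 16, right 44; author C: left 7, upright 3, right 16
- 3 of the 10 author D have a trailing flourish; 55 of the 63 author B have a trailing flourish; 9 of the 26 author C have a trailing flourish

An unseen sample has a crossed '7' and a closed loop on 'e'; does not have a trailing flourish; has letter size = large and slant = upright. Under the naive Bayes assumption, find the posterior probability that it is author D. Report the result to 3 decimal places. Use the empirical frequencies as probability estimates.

0.293

author D: (10/99) × (9/10) × (1/10) × (1/10) × (5/10) × (7/10) ≈ 0.000318182
author B: (63/99) × (3/63) × (52/63) × (44/63) × (16/63) × (8/63) ≈ 0.000563365
author C: (26/99) × (5/26) × (4/26) × (9/26) × (3/26) × (17/26) ≈ 0.000202915
P(author D | x) = 0.000318182 / 0.001084462 ≈ 0.293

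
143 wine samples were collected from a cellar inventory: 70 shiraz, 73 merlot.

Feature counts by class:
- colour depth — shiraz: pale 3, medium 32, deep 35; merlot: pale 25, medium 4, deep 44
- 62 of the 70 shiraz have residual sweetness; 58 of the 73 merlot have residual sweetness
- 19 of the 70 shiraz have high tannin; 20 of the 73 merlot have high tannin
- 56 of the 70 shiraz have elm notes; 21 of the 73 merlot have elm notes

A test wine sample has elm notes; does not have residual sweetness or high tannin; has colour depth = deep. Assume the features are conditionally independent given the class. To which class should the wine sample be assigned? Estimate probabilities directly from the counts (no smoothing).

shiraz

shiraz: (70/143) × (35/70) × (8/70) × (51/70) × (56/70) ≈ 0.0163037
merlot: (73/143) × (44/73) × (15/73) × (53/73) × (21/73) ≈ 0.0132049
Highest score → shiraz.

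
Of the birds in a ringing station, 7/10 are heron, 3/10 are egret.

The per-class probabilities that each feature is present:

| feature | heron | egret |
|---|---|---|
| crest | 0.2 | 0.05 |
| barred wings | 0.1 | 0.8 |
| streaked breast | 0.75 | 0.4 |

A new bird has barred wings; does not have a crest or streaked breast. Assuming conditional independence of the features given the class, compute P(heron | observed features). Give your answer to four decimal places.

0.0928

heron: 0.7 × (1−0.2) × 0.1 × (1−0.75) = 0.014
egret: 0.3 × (1−0.05) × 0.8 × (1−0.4) = 0.1368
P(heron | x) = 0.014 / 0.1508 ≈ 0.0928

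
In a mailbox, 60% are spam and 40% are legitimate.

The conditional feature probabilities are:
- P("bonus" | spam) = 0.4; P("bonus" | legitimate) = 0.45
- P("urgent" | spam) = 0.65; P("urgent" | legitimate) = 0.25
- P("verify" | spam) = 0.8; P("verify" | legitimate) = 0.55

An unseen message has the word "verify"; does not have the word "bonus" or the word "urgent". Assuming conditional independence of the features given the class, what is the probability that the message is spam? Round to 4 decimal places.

spam: 0.6 × (1−0.4) × (1−0.65) × 0.8 = 0.1008
legitimate: 0.4 × (1−0.45) × (1−0.25) × 0.55 = 0.09075
P(spam | x) = 0.1008 / 0.19155 ≈ 0.5262

0.5262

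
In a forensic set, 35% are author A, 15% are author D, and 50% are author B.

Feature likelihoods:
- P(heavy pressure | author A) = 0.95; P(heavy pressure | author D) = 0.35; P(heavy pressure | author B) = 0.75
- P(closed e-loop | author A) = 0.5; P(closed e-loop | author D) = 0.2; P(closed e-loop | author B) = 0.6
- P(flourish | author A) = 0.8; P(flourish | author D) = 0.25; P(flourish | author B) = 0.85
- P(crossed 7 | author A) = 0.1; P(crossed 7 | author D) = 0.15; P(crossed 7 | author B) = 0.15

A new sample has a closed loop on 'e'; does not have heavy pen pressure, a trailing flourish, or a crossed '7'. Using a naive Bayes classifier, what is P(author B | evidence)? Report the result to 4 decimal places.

0.4057

author A: 0.35 × (1−0.95) × 0.5 × (1−0.8) × (1−0.1) = 0.001575
author D: 0.15 × (1−0.35) × 0.2 × (1−0.25) × (1−0.15) = 0.01243125
author B: 0.5 × (1−0.75) × 0.6 × (1−0.85) × (1−0.15) = 0.0095625
P(author B | x) = 0.0095625 / 0.02356875 ≈ 0.4057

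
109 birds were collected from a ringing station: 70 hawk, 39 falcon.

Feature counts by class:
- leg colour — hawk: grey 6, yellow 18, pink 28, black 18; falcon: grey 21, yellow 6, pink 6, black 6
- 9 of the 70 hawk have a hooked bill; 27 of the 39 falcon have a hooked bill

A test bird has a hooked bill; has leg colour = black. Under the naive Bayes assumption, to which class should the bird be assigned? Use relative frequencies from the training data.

hawk: (70/109) × (18/70) × (9/70) ≈ 0.021232
falcon: (39/109) × (6/39) × (27/39) ≈ 0.0381087
Highest score → falcon.

falcon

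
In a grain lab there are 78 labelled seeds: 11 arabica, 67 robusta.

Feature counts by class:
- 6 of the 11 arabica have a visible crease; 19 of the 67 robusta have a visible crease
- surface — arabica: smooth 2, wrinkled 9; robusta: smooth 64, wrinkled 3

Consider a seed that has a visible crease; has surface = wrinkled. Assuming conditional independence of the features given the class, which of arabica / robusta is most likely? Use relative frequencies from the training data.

arabica: (11/78) × (6/11) × (9/11) ≈ 0.0629371
robusta: (67/78) × (19/67) × (3/67) ≈ 0.010907
Highest score → arabica.

arabica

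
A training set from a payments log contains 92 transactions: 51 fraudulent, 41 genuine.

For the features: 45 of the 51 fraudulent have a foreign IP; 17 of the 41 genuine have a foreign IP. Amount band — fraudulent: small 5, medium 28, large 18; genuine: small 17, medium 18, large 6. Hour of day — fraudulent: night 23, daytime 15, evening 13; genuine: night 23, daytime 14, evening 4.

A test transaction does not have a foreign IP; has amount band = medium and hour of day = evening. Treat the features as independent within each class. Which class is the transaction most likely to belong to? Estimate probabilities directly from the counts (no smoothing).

fraudulent: (51/92) × (6/51) × (28/51) × (13/51) ≈ 0.00912692
genuine: (41/92) × (24/41) × (18/41) × (4/41) ≈ 0.0111735
Highest score → genuine.

genuine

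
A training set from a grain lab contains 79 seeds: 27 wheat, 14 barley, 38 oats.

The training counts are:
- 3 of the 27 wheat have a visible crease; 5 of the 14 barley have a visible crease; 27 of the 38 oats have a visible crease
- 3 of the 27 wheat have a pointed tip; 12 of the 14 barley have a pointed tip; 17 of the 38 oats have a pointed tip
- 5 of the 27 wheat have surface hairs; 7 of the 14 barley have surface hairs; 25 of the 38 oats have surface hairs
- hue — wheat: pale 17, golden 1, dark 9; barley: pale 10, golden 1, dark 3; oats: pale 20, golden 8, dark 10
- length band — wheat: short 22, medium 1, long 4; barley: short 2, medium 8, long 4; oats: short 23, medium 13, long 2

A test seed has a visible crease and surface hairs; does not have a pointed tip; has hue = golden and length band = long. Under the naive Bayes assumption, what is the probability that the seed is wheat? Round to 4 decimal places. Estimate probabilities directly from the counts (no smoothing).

0.0228

wheat: (27/79) × (3/27) × (24/27) × (5/27) × (1/27) × (4/27) ≈ 0.0000342989
barley: (14/79) × (5/14) × (2/14) × (7/14) × (1/14) × (4/14) ≈ 0.0000922611
oats: (38/79) × (27/38) × (21/38) × (25/38) × (8/38) × (2/38) ≈ 0.00137683
P(wheat | x) = 0.0000342989 / 0.00150339 ≈ 0.0228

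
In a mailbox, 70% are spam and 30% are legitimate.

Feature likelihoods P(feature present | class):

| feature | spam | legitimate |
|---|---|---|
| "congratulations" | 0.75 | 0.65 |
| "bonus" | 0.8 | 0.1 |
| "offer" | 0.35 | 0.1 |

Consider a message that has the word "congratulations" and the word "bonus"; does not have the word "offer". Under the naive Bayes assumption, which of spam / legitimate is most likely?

spam

spam: 0.7 × 0.75 × 0.8 × (1−0.35) = 0.273
legitimate: 0.3 × 0.65 × 0.1 × (1−0.1) = 0.01755
Highest score → spam.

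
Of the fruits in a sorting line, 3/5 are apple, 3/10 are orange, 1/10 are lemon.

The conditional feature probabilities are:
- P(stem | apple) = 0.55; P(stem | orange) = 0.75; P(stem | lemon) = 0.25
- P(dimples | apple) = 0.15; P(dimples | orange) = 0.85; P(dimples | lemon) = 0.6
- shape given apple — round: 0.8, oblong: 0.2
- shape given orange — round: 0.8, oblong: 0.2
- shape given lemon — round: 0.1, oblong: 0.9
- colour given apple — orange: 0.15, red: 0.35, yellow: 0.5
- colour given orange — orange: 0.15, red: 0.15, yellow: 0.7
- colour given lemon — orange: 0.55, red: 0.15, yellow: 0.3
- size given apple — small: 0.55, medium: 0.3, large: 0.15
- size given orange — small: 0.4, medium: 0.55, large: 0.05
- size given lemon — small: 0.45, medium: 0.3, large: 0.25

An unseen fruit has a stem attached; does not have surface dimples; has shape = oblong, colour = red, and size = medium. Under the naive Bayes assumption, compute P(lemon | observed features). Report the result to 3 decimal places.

apple: 0.6 × 0.55 × (1−0.15) × 0.2 × 0.35 × 0.3 = 0.0058905
orange: 0.3 × 0.75 × (1−0.85) × 0.2 × 0.15 × 0.55 = 0.000556875
lemon: 0.1 × 0.25 × (1−0.6) × 0.9 × 0.15 × 0.3 = 0.000405
P(lemon | x) = 0.000405 / 0.006852375 ≈ 0.059

0.059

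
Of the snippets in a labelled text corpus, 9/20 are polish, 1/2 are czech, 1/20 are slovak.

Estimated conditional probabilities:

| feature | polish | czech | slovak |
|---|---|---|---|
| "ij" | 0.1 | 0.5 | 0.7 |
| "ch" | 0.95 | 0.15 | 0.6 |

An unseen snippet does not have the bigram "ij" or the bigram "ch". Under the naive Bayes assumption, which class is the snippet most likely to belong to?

polish: 0.45 × (1−0.1) × (1−0.95) = 0.02025
czech: 0.5 × (1−0.5) × (1−0.15) = 0.2125
slovak: 0.05 × (1−0.7) × (1−0.6) = 0.006
Highest score → czech.

czech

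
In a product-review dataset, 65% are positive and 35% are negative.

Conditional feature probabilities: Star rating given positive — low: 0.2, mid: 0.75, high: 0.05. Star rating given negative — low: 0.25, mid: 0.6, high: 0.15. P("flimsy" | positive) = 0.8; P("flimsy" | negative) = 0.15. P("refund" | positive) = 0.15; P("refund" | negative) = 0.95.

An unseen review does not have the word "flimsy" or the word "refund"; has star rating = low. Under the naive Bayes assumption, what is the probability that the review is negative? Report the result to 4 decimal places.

0.1440

positive: 0.65 × 0.2 × (1−0.8) × (1−0.15) = 0.0221
negative: 0.35 × 0.25 × (1−0.15) × (1−0.95) = 0.00371875
P(negative | x) = 0.00371875 / 0.02581875 ≈ 0.1440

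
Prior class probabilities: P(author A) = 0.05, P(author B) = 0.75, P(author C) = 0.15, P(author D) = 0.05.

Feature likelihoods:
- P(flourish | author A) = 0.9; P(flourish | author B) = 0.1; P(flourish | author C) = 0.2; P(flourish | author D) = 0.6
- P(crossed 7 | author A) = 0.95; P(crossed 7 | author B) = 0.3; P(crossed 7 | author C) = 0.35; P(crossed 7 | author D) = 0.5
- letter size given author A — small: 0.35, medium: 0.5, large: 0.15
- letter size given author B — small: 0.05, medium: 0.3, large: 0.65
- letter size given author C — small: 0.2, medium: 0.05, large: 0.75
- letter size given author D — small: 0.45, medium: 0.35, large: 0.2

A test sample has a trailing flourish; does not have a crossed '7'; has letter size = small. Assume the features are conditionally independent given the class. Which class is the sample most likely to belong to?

author D

author A: 0.05 × 0.9 × (1−0.95) × 0.35 = 0.0007875
author B: 0.75 × 0.1 × (1−0.3) × 0.05 = 0.002625
author C: 0.15 × 0.2 × (1−0.35) × 0.2 = 0.0039
author D: 0.05 × 0.6 × (1−0.5) × 0.45 = 0.00675
Highest score → author D.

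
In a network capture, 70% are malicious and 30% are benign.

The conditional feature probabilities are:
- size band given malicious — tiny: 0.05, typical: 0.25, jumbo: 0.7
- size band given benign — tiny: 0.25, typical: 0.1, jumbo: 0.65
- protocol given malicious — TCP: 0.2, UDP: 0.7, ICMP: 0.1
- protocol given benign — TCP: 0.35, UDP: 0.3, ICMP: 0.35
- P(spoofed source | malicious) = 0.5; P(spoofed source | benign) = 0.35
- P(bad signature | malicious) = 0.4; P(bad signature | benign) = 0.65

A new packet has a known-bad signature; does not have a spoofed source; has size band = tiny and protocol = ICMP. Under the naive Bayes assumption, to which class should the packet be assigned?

benign

malicious: 0.7 × 0.05 × 0.1 × (1−0.5) × 0.4 = 0.0007
benign: 0.3 × 0.25 × 0.35 × (1−0.35) × 0.65 = 0.011090625
Highest score → benign.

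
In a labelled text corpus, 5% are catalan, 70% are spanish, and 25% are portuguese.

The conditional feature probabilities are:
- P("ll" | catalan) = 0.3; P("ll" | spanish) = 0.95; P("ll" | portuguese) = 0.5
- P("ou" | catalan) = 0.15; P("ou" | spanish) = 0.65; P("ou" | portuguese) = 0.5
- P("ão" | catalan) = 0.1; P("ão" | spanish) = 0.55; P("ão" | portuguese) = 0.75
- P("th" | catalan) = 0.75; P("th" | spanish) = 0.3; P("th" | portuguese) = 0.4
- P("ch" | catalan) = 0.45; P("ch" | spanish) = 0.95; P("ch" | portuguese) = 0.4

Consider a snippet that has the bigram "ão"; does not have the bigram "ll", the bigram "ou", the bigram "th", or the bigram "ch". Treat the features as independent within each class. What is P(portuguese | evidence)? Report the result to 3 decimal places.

0.963

catalan: 0.05 × (1−0.3) × (1−0.15) × 0.1 × (1−0.75) × (1−0.45) = 0.0004090625
spanish: 0.7 × (1−0.95) × (1−0.65) × 0.55 × (1−0.3) × (1−0.95) = 0.0002358125
portuguese: 0.25 × (1−0.5) × (1−0.5) × 0.75 × (1−0.4) × (1−0.4) = 0.016875
P(portuguese | x) = 0.016875 / 0.017519875 ≈ 0.963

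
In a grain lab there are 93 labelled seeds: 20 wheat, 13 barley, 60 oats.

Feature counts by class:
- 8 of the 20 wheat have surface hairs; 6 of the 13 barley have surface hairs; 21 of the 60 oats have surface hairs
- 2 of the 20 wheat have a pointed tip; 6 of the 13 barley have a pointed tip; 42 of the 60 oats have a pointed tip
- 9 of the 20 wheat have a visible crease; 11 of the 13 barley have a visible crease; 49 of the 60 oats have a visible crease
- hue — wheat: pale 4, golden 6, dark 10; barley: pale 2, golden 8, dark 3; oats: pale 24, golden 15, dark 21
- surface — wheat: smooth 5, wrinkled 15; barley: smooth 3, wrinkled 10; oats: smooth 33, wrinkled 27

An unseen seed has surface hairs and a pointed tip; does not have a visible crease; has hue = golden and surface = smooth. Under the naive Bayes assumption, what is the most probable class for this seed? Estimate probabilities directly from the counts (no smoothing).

wheat: (20/93) × (8/20) × (2/20) × (11/20) × (6/20) × (5/20) ≈ 0.000354839
barley: (13/93) × (6/13) × (6/13) × (2/13) × (8/13) × (3/13) ≈ 0.00065056
oats: (60/93) × (21/60) × (42/60) × (11/60) × (15/60) × (33/60) ≈ 0.00398454
Highest score → oats.

oats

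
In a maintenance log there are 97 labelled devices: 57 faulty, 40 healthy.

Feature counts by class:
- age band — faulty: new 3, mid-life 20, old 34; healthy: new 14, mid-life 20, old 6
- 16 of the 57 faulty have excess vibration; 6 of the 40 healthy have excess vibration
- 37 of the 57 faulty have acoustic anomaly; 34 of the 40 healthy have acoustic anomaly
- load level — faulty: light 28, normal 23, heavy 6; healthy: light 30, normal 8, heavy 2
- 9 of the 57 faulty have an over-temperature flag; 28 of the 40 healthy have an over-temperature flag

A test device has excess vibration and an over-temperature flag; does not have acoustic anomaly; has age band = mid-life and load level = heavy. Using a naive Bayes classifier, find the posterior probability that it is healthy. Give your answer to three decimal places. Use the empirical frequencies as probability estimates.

faulty: (57/97) × (20/57) × (16/57) × (20/57) × (6/57) × (9/57) ≈ 0.000337522
healthy: (40/97) × (20/40) × (6/40) × (6/40) × (2/40) × (28/40) ≈ 0.000162371
P(healthy | x) = 0.000162371 / 0.000499893 ≈ 0.325

0.325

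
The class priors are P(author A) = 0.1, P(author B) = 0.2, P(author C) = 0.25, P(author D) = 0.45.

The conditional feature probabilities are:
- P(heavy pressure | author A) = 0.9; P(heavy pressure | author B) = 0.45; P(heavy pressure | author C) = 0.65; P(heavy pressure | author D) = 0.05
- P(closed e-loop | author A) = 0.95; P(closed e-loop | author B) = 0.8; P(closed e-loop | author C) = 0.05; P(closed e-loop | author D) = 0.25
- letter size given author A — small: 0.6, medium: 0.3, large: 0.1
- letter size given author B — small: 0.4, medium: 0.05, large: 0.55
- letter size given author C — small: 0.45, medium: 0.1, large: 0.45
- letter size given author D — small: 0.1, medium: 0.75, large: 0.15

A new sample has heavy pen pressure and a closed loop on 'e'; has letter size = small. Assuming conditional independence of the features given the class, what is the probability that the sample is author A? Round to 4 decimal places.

0.6084

author A: 0.1 × 0.9 × 0.95 × 0.6 = 0.0513
author B: 0.2 × 0.45 × 0.8 × 0.4 = 0.0288
author C: 0.25 × 0.65 × 0.05 × 0.45 = 0.00365625
author D: 0.45 × 0.05 × 0.25 × 0.1 = 0.0005625
P(author A | x) = 0.0513 / 0.08431875 ≈ 0.6084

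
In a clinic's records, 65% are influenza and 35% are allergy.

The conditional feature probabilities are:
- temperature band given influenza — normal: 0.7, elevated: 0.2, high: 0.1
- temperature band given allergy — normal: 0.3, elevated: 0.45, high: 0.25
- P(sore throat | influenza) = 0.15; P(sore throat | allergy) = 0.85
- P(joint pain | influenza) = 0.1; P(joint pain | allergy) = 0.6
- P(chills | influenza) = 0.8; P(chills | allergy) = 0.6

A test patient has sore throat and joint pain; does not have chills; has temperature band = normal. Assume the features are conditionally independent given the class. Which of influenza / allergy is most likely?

influenza: 0.65 × 0.7 × 0.15 × 0.1 × (1−0.8) = 0.001365
allergy: 0.35 × 0.3 × 0.85 × 0.6 × (1−0.6) = 0.02142
Highest score → allergy.

allergy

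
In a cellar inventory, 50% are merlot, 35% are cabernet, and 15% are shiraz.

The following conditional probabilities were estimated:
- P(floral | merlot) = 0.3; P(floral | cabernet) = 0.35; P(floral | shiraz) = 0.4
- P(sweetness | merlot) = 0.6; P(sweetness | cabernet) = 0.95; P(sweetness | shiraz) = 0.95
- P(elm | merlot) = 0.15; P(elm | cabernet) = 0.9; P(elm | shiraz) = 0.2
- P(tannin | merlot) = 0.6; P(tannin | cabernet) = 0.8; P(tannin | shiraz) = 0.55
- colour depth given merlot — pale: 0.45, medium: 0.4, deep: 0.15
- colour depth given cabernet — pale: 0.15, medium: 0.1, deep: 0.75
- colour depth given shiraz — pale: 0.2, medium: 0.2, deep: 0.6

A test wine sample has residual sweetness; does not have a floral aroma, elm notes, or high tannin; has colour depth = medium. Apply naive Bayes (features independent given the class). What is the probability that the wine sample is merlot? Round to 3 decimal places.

0.813

merlot: 0.5 × (1−0.3) × 0.6 × (1−0.15) × (1−0.6) × 0.4 = 0.02856
cabernet: 0.35 × (1−0.35) × 0.95 × (1−0.9) × (1−0.8) × 0.1 = 0.00043225
shiraz: 0.15 × (1−0.4) × 0.95 × (1−0.2) × (1−0.55) × 0.2 = 0.006156
P(merlot | x) = 0.02856 / 0.03514825 ≈ 0.813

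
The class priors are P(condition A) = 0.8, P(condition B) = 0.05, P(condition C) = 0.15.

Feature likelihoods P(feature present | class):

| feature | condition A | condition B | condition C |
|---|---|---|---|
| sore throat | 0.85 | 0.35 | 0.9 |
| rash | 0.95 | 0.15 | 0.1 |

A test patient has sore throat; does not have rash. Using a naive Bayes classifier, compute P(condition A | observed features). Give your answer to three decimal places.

condition A: 0.8 × 0.85 × (1−0.95) = 0.034
condition B: 0.05 × 0.35 × (1−0.15) = 0.014875
condition C: 0.15 × 0.9 × (1−0.1) = 0.1215
P(condition A | x) = 0.034 / 0.170375 ≈ 0.200

0.200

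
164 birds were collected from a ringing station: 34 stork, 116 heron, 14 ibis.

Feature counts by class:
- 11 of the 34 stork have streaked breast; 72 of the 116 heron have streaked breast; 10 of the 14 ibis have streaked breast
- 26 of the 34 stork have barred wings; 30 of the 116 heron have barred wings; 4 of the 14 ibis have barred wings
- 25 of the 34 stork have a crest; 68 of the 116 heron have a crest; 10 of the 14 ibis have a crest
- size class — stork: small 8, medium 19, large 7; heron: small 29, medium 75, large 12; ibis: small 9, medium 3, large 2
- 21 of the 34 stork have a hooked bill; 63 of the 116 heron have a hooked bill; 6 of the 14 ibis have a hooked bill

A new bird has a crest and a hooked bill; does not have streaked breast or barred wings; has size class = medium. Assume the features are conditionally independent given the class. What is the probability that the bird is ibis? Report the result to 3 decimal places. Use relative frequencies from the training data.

stork: (34/164) × (23/34) × (8/34) × (25/34) × (19/34) × (21/34) ≈ 0.00837474
heron: (116/164) × (44/116) × (86/116) × (68/116) × (75/116) × (63/116) ≈ 0.0409436
ibis: (14/164) × (4/14) × (10/14) × (10/14) × (3/14) × (6/14) ≈ 0.00114282
P(ibis | x) = 0.00114282 / 0.05046116 ≈ 0.023

0.023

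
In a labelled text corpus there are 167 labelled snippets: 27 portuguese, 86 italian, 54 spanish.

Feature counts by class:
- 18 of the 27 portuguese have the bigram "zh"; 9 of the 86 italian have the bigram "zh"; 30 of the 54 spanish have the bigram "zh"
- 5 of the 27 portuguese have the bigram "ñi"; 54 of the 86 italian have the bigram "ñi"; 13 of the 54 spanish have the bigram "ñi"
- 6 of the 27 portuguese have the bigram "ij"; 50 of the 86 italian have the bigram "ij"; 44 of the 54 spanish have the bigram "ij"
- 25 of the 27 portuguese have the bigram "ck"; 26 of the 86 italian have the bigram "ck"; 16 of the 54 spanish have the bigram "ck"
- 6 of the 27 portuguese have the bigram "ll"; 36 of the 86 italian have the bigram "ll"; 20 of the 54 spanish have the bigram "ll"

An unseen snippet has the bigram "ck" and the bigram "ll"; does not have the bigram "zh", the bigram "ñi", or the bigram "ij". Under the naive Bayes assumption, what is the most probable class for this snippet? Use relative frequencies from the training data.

italian

portuguese: (27/167) × (9/27) × (22/27) × (21/27) × (25/27) × (6/27) ≈ 0.00702755
italian: (86/167) × (77/86) × (32/86) × (36/86) × (26/86) × (36/86) ≈ 0.00908885
spanish: (54/167) × (24/54) × (41/54) × (10/54) × (16/54) × (20/54) ≈ 0.00221745
Highest score → italian.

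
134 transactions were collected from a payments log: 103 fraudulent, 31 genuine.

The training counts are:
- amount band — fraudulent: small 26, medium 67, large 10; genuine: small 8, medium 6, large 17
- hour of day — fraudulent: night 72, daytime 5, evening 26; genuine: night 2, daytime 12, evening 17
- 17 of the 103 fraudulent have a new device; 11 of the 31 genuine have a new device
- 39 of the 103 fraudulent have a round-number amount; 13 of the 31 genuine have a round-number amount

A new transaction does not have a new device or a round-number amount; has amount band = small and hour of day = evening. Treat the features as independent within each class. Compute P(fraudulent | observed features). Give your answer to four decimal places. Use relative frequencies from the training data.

fraudulent: (103/134) × (26/103) × (26/103) × (86/103) × (64/103) ≈ 0.0254102
genuine: (31/134) × (8/31) × (17/31) × (20/31) × (18/31) ≈ 0.0122645
P(fraudulent | x) = 0.0254102 / 0.0376747 ≈ 0.6745

0.6745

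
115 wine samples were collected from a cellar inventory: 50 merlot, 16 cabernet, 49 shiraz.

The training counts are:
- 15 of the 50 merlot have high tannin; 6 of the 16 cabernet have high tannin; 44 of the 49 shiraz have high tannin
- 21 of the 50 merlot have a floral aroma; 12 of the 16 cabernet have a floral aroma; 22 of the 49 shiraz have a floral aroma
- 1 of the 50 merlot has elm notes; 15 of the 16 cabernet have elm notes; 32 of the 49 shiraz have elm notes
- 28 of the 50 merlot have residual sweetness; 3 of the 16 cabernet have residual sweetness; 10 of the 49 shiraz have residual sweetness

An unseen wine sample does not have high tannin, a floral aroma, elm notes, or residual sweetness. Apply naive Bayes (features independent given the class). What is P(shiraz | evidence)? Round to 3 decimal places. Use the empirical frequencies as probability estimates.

0.079

merlot: (50/115) × (35/50) × (29/50) × (49/50) × (22/50) ≈ 0.0761162
cabernet: (16/115) × (10/16) × (4/16) × (1/16) × (13/16) ≈ 0.00110394
shiraz: (49/115) × (5/49) × (27/49) × (17/49) × (39/49) ≈ 0.00661548
P(shiraz | x) = 0.00661548 / 0.08383562 ≈ 0.079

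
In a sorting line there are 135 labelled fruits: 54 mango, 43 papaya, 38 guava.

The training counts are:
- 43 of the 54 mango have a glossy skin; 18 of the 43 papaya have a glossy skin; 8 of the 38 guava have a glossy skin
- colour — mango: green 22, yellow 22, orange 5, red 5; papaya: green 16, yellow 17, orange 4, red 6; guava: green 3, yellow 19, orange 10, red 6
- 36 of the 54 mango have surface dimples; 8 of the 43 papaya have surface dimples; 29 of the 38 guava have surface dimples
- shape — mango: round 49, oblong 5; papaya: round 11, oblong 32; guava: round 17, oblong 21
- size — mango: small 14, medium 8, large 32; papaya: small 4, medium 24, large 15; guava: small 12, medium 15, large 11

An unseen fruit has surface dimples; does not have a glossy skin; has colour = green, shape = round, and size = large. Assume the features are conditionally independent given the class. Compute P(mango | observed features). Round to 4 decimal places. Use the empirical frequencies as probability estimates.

mango: (54/135) × (11/54) × (22/54) × (36/54) × (49/54) × (32/54) ≈ 0.0119002
papaya: (43/135) × (25/43) × (16/43) × (8/43) × (11/43) × (15/43) ≈ 0.001144
guava: (38/135) × (30/38) × (3/38) × (29/38) × (17/38) × (11/38) ≈ 0.00173386
P(mango | x) = 0.0119002 / 0.01477806 ≈ 0.8053

0.8053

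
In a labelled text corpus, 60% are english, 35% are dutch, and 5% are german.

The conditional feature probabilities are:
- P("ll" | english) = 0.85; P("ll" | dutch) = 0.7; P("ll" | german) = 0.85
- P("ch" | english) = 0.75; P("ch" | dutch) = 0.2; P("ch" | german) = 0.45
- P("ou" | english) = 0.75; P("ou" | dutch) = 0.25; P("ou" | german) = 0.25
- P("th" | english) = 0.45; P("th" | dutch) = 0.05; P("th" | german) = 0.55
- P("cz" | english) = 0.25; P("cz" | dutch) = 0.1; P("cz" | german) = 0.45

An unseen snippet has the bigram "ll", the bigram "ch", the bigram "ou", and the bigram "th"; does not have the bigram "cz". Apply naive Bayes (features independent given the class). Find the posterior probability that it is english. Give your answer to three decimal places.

english: 0.6 × 0.85 × 0.75 × 0.75 × 0.45 × (1−0.25) = 0.0968203125
dutch: 0.35 × 0.7 × 0.2 × 0.25 × 0.05 × (1−0.1) = 0.00055125
german: 0.05 × 0.85 × 0.45 × 0.25 × 0.55 × (1−0.45) = 0.001446328125
P(english | x) = 0.0968203125 / 0.098817890625 ≈ 0.980

0.980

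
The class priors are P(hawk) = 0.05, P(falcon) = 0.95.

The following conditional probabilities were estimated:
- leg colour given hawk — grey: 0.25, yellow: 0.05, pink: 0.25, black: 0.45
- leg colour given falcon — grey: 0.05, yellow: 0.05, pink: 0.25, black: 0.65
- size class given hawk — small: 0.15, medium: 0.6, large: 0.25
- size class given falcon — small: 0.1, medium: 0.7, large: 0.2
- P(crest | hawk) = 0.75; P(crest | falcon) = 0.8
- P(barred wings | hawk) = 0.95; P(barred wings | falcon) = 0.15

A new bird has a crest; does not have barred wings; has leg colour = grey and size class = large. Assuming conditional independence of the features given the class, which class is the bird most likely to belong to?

hawk: 0.05 × 0.25 × 0.25 × 0.75 × (1−0.95) = 0.0001171875
falcon: 0.95 × 0.05 × 0.2 × 0.8 × (1−0.15) = 0.00646
Highest score → falcon.

falcon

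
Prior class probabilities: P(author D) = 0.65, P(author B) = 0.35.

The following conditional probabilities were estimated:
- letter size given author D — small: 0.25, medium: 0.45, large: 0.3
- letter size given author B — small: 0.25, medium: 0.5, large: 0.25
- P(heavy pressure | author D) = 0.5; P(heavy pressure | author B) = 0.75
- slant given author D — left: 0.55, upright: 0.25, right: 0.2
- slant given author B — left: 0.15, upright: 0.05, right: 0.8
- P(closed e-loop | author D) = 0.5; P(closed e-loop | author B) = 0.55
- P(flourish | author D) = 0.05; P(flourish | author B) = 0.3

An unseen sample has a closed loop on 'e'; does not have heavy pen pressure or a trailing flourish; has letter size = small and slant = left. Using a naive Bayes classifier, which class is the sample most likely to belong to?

author D

author D: 0.65 × 0.25 × (1−0.5) × 0.55 × 0.5 × (1−0.05) = 0.0212265625
author B: 0.35 × 0.25 × (1−0.75) × 0.15 × 0.55 × (1−0.3) = 0.00126328125
Highest score → author D.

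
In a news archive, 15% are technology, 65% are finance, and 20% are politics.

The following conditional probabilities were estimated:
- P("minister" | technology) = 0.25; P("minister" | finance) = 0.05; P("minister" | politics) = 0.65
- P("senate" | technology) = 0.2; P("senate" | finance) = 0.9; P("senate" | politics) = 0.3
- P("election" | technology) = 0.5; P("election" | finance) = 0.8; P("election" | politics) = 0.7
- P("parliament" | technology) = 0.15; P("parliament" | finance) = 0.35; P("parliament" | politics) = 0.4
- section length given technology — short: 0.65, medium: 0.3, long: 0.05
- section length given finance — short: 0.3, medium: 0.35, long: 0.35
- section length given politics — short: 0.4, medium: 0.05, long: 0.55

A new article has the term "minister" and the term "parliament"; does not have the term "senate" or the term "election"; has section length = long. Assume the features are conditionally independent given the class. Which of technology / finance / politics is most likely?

politics

technology: 0.15 × 0.25 × (1−0.2) × (1−0.5) × 0.15 × 0.05 = 0.0001125
finance: 0.65 × 0.05 × (1−0.9) × (1−0.8) × 0.35 × 0.35 = 0.000079625
politics: 0.2 × 0.65 × (1−0.3) × (1−0.7) × 0.4 × 0.55 = 0.006006
Highest score → politics.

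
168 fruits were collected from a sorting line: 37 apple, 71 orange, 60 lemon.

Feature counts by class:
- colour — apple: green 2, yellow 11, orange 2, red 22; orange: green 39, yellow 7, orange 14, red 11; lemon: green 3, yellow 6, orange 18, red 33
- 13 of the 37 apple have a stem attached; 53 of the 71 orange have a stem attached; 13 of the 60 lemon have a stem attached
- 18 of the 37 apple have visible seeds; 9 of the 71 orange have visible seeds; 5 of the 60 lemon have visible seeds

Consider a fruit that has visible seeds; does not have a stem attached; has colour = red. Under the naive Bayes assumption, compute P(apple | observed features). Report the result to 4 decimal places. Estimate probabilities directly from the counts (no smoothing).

apple: (37/168) × (22/37) × (24/37) × (18/37) ≈ 0.0413232
orange: (71/168) × (11/71) × (18/71) × (9/71) ≈ 0.00210417
lemon: (60/168) × (33/60) × (47/60) × (5/60) ≈ 0.0128224
P(apple | x) = 0.0413232 / 0.05624977 ≈ 0.7346

0.7346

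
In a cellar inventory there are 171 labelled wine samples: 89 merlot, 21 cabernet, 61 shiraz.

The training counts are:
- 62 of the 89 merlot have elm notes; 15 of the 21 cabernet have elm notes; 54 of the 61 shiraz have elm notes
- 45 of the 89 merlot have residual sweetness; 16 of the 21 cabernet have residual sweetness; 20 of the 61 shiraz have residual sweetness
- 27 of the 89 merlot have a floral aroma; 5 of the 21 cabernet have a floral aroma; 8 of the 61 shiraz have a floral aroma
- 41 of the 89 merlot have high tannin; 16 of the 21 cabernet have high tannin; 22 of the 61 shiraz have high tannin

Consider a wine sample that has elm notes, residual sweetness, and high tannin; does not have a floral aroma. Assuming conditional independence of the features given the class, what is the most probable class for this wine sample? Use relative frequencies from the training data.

merlot: (89/171) × (62/89) × (45/89) × (62/89) × (41/89) ≈ 0.058832
cabernet: (21/171) × (15/21) × (16/21) × (16/21) × (16/21) ≈ 0.0387969
shiraz: (61/171) × (54/61) × (20/61) × (53/61) × (22/61) ≈ 0.0324442
Highest score → merlot.

merlot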